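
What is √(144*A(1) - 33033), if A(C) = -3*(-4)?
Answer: I*√31305 ≈ 176.93*I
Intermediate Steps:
A(C) = 12
√(144*A(1) - 33033) = √(144*12 - 33033) = √(1728 - 33033) = √(-31305) = I*√31305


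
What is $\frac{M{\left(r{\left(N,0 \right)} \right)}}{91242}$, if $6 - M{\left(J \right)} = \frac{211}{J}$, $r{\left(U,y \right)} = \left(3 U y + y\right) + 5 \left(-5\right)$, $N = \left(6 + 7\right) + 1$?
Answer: $\frac{361}{2281050} \approx 0.00015826$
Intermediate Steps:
$N = 14$ ($N = 13 + 1 = 14$)
$r{\left(U,y \right)} = -25 + y + 3 U y$ ($r{\left(U,y \right)} = \left(3 U y + y\right) - 25 = \left(y + 3 U y\right) - 25 = -25 + y + 3 U y$)
$M{\left(J \right)} = 6 - \frac{211}{J}$
$\frac{M{\left(r{\left(N,0 \right)} \right)}}{91242} = \frac{6 - \frac{211}{-25 + 0 + 3 \cdot 14 \cdot 0}}{91242} = \left(6 - \frac{211}{-25 + 0 + 0}\right) \frac{1}{91242} = \left(6 - \frac{211}{-25}\right) \frac{1}{91242} = \left(6 - - \frac{211}{25}\right) \frac{1}{91242} = \left(6 + \frac{211}{25}\right) \frac{1}{91242} = \frac{361}{25} \cdot \frac{1}{91242} = \frac{361}{2281050}$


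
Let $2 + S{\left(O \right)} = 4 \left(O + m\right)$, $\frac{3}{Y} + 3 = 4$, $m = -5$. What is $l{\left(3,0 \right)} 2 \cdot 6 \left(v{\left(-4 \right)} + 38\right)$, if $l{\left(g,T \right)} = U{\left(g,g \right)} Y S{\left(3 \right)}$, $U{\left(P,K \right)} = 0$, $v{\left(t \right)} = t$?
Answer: $0$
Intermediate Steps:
$Y = 3$ ($Y = \frac{3}{-3 + 4} = \frac{3}{1} = 3 \cdot 1 = 3$)
$S{\left(O \right)} = -22 + 4 O$ ($S{\left(O \right)} = -2 + 4 \left(O - 5\right) = -2 + 4 \left(-5 + O\right) = -2 + \left(-20 + 4 O\right) = -22 + 4 O$)
$l{\left(g,T \right)} = 0$ ($l{\left(g,T \right)} = 0 \cdot 3 \left(-22 + 4 \cdot 3\right) = 0 \left(-22 + 12\right) = 0 \left(-10\right) = 0$)
$l{\left(3,0 \right)} 2 \cdot 6 \left(v{\left(-4 \right)} + 38\right) = 0 \cdot 2 \cdot 6 \left(-4 + 38\right) = 0 \cdot 6 \cdot 34 = 0 \cdot 34 = 0$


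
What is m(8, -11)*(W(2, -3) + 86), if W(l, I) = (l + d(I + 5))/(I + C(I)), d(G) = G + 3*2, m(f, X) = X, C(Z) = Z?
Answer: -2783/3 ≈ -927.67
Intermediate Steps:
d(G) = 6 + G (d(G) = G + 6 = 6 + G)
W(l, I) = (11 + I + l)/(2*I) (W(l, I) = (l + (6 + (I + 5)))/(I + I) = (l + (6 + (5 + I)))/((2*I)) = (l + (11 + I))*(1/(2*I)) = (11 + I + l)*(1/(2*I)) = (11 + I + l)/(2*I))
m(8, -11)*(W(2, -3) + 86) = -11*((½)*(11 - 3 + 2)/(-3) + 86) = -11*((½)*(-⅓)*10 + 86) = -11*(-5/3 + 86) = -11*253/3 = -2783/3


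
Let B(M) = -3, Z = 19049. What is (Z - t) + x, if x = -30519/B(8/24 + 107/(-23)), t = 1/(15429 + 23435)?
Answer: 1135683807/38864 ≈ 29222.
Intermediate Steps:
t = 1/38864 ≈ 2.5731e-5
x = 10173 (x = -30519/(-3) = -30519*(-⅓) = 10173)
(Z - t) + x = (19049 - 1*1/38864) + 10173 = (19049 - 1/38864) + 10173 = 740320335/38864 + 10173 = 1135683807/38864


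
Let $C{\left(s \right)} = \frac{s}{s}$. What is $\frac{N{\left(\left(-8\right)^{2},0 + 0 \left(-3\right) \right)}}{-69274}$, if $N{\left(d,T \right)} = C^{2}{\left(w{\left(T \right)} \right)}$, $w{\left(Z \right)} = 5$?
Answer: $- \frac{1}{69274} \approx -1.4435 \cdot 10^{-5}$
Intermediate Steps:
$C{\left(s \right)} = 1$
$N{\left(d,T \right)} = 1$ ($N{\left(d,T \right)} = 1^{2} = 1$)
$\frac{N{\left(\left(-8\right)^{2},0 + 0 \left(-3\right) \right)}}{-69274} = 1 \frac{1}{-69274} = 1 \left(- \frac{1}{69274}\right) = - \frac{1}{69274}$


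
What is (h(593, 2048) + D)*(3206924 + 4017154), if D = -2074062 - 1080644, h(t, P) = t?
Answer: -22785558332814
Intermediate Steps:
D = -3154706
(h(593, 2048) + D)*(3206924 + 4017154) = (593 - 3154706)*(3206924 + 4017154) = -3154113*7224078 = -22785558332814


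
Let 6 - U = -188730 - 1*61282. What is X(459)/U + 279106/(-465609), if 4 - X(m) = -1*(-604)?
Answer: -35030444654/58205315481 ≈ -0.60184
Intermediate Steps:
U = 250018 (U = 6 - (-188730 - 1*61282) = 6 - (-188730 - 61282) = 6 - 1*(-250012) = 6 + 250012 = 250018)
X(m) = -600 (X(m) = 4 - (-1)*(-604) = 4 - 1*604 = 4 - 604 = -600)
X(459)/U + 279106/(-465609) = -600/250018 + 279106/(-465609) = -600*1/250018 + 279106*(-1/465609) = -300/125009 - 279106/465609 = -35030444654/58205315481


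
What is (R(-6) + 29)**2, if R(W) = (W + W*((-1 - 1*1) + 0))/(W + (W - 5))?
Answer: 237169/289 ≈ 820.65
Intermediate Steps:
R(W) = -W/(-5 + 2*W) (R(W) = (W + W*((-1 - 1) + 0))/(W + (-5 + W)) = (W + W*(-2 + 0))/(-5 + 2*W) = (W + W*(-2))/(-5 + 2*W) = (W - 2*W)/(-5 + 2*W) = (-W)/(-5 + 2*W) = -W/(-5 + 2*W))
(R(-6) + 29)**2 = (-1*(-6)/(-5 + 2*(-6)) + 29)**2 = (-1*(-6)/(-5 - 12) + 29)**2 = (-1*(-6)/(-17) + 29)**2 = (-1*(-6)*(-1/17) + 29)**2 = (-6/17 + 29)**2 = (487/17)**2 = 237169/289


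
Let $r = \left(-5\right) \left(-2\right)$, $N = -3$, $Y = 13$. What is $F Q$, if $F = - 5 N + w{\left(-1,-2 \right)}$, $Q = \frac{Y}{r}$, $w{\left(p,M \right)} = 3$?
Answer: $\frac{117}{5} \approx 23.4$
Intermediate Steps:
$r = 10$
$Q = \frac{13}{10} \approx 1.3$
$F = 18$ ($F = \left(-5\right) \left(-3\right) + 3 = 15 + 3 = 18$)
$F Q = 18 \cdot \frac{13}{10} = \frac{117}{5}$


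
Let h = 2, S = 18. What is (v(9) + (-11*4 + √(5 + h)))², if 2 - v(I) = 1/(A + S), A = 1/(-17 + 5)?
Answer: 82081339/46225 - 18084*√7/215 ≈ 1553.2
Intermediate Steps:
A = -1/12 (A = 1/(-12) = -1/12 ≈ -0.083333)
v(I) = 418/215 (v(I) = 2 - 1/(-1/12 + 18) = 2 - 1/215/12 = 2 - 1*12/215 = 2 - 12/215 = 418/215)
(v(9) + (-11*4 + √(5 + h)))² = (418/215 + (-11*4 + √(5 + 2)))² = (418/215 + (-44 + √7))² = (-9042/215 + √7)²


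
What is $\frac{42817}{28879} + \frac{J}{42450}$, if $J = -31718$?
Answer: $\frac{450798764}{612956775} \approx 0.73545$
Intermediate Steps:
$\frac{42817}{28879} + \frac{J}{42450} = \frac{42817}{28879} - \frac{31718}{42450} = 42817 \cdot \frac{1}{28879} - \frac{15859}{21225} = \frac{42817}{28879} - \frac{15859}{21225} = \frac{450798764}{612956775}$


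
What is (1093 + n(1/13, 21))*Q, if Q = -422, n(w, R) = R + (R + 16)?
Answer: -485722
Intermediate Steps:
n(w, R) = 16 + 2*R (n(w, R) = R + (16 + R) = 16 + 2*R)
(1093 + n(1/13, 21))*Q = (1093 + (16 + 2*21))*(-422) = (1093 + (16 + 42))*(-422) = (1093 + 58)*(-422) = 1151*(-422) = -485722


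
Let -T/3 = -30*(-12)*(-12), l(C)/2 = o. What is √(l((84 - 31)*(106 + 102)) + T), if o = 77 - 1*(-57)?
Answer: 2*√3307 ≈ 115.01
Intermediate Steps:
o = 134 (o = 77 + 57 = 134)
l(C) = 268 (l(C) = 2*134 = 268)
T = 12960 (T = -3*(-30*(-12))*(-12) = -1080*(-12) = -3*(-4320) = 12960)
√(l((84 - 31)*(106 + 102)) + T) = √(268 + 12960) = √13228 = 2*√3307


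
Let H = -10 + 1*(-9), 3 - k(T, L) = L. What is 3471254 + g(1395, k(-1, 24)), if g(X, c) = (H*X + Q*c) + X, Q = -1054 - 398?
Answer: 3476636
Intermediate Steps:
Q = -1452
k(T, L) = 3 - L
H = -19 (H = -10 - 9 = -19)
g(X, c) = -1452*c - 18*X (g(X, c) = (-19*X - 1452*c) + X = (-1452*c - 19*X) + X = -1452*c - 18*X)
3471254 + g(1395, k(-1, 24)) = 3471254 + (-1452*(3 - 1*24) - 18*1395) = 3471254 + (-1452*(3 - 24) - 25110) = 3471254 + (-1452*(-21) - 25110) = 3471254 + (30492 - 25110) = 3471254 + 5382 = 3476636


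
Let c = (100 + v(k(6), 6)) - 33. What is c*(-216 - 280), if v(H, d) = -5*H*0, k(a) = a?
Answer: -33232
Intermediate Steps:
v(H, d) = 0
c = 67 (c = (100 + 0) - 33 = 100 - 33 = 67)
c*(-216 - 280) = 67*(-216 - 280) = 67*(-496) = -33232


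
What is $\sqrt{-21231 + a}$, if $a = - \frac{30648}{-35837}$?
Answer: $\frac{i \sqrt{27265674738063}}{35837} \approx 145.71 i$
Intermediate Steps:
$a = \frac{30648}{35837}$ ($a = \left(-30648\right) \left(- \frac{1}{35837}\right) = \frac{30648}{35837} \approx 0.85521$)
$\sqrt{-21231 + a} = \sqrt{-21231 + \frac{30648}{35837}} = \sqrt{- \frac{760824699}{35837}} = \frac{i \sqrt{27265674738063}}{35837}$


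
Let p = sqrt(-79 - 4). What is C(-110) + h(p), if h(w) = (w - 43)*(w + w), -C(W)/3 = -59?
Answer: 11 - 86*I*sqrt(83) ≈ 11.0 - 783.5*I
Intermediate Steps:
C(W) = 177 (C(W) = -3*(-59) = 177)
p = I*sqrt(83) (p = sqrt(-83) = I*sqrt(83) ≈ 9.1104*I)
h(w) = 2*w*(-43 + w) (h(w) = (-43 + w)*(2*w) = 2*w*(-43 + w))
C(-110) + h(p) = 177 + 2*(I*sqrt(83))*(-43 + I*sqrt(83)) = 177 + 2*I*sqrt(83)*(-43 + I*sqrt(83))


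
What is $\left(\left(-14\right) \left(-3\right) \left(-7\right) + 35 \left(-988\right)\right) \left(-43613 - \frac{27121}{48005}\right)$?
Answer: $\frac{73014619192564}{48005} \approx 1.521 \cdot 10^{9}$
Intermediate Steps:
$\left(\left(-14\right) \left(-3\right) \left(-7\right) + 35 \left(-988\right)\right) \left(-43613 - \frac{27121}{48005}\right) = \left(42 \left(-7\right) - 34580\right) \left(-43613 - \frac{27121}{48005}\right) = \left(-294 - 34580\right) \left(-43613 - \frac{27121}{48005}\right) = \left(-34874\right) \left(- \frac{2093669186}{48005}\right) = \frac{73014619192564}{48005}$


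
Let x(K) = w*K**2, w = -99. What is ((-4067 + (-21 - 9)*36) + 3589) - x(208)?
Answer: 4281578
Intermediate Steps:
x(K) = -99*K**2
((-4067 + (-21 - 9)*36) + 3589) - x(208) = ((-4067 + (-21 - 9)*36) + 3589) - (-99)*208**2 = ((-4067 - 30*36) + 3589) - (-99)*43264 = ((-4067 - 1080) + 3589) - 1*(-4283136) = (-5147 + 3589) + 4283136 = -1558 + 4283136 = 4281578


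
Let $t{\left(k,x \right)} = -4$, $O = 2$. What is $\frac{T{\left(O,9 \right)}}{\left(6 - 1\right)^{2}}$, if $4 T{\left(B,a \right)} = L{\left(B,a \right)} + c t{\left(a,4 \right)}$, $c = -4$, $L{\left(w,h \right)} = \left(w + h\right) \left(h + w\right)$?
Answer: $\frac{137}{100} \approx 1.37$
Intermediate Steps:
$L{\left(w,h \right)} = \left(h + w\right)^{2}$ ($L{\left(w,h \right)} = \left(h + w\right) \left(h + w\right) = \left(h + w\right)^{2}$)
$T{\left(B,a \right)} = 4 + \frac{\left(B + a\right)^{2}}{4}$ ($T{\left(B,a \right)} = \frac{\left(a + B\right)^{2} - -16}{4} = \frac{\left(B + a\right)^{2} + 16}{4} = \frac{16 + \left(B + a\right)^{2}}{4} = 4 + \frac{\left(B + a\right)^{2}}{4}$)
$\frac{T{\left(O,9 \right)}}{\left(6 - 1\right)^{2}} = \frac{4 + \frac{\left(2 + 9\right)^{2}}{4}}{\left(6 - 1\right)^{2}} = \frac{4 + \frac{11^{2}}{4}}{5^{2}} = \frac{4 + \frac{1}{4} \cdot 121}{25} = \frac{4 + \frac{121}{4}}{25} = \frac{1}{25} \cdot \frac{137}{4} = \frac{137}{100}$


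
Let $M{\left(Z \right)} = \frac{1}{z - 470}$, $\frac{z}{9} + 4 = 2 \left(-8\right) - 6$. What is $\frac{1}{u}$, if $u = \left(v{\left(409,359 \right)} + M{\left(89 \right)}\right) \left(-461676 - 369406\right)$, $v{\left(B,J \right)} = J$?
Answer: $- \frac{352}{105021754635} \approx -3.3517 \cdot 10^{-9}$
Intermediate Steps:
$z = -234$ ($z = -36 + 9 \left(2 \left(-8\right) - 6\right) = -36 + 9 \left(-16 - 6\right) = -36 + 9 \left(-22\right) = -36 - 198 = -234$)
$M{\left(Z \right)} = - \frac{1}{704}$ ($M{\left(Z \right)} = \frac{1}{-234 - 470} = \frac{1}{-704} = - \frac{1}{704}$)
$u = - \frac{105021754635}{352}$ ($u = \left(359 - \frac{1}{704}\right) \left(-461676 - 369406\right) = \frac{252735}{704} \left(-831082\right) = - \frac{105021754635}{352} \approx -2.9836 \cdot 10^{8}$)
$\frac{1}{u} = \frac{1}{- \frac{105021754635}{352}} = - \frac{352}{105021754635}$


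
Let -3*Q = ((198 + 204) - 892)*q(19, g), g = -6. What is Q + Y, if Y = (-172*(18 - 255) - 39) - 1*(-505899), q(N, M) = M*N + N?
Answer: 1593322/3 ≈ 5.3111e+5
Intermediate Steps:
q(N, M) = N + M*N
Q = -46550/3 (Q = -((198 + 204) - 892)*19*(1 - 6)/3 = -(402 - 892)*19*(-5)/3 = -(-490)*(-95)/3 = -⅓*46550 = -46550/3 ≈ -15517.)
Y = 546624 (Y = (-172*(-237) - 39) + 505899 = (40764 - 39) + 505899 = 40725 + 505899 = 546624)
Q + Y = -46550/3 + 546624 = 1593322/3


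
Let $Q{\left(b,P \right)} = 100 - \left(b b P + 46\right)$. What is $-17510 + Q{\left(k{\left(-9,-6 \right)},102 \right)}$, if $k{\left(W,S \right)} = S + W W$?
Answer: $-591206$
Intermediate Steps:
$k{\left(W,S \right)} = S + W^{2}$
$Q{\left(b,P \right)} = 54 - P b^{2}$ ($Q{\left(b,P \right)} = 100 - \left(b^{2} P + 46\right) = 100 - \left(P b^{2} + 46\right) = 100 - \left(46 + P b^{2}\right) = 54 - P b^{2}$)
$-17510 + Q{\left(k{\left(-9,-6 \right)},102 \right)} = -17510 + \left(54 - 102 \left(-6 + \left(-9\right)^{2}\right)^{2}\right) = -17510 + \left(54 - 102 \left(-6 + 81\right)^{2}\right) = -17510 + \left(54 - 102 \cdot 75^{2}\right) = -17510 + \left(54 - 102 \cdot 5625\right) = -17510 + \left(54 - 573750\right) = -17510 - 573696 = -591206$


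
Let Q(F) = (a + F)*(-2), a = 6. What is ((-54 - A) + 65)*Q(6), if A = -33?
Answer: -1056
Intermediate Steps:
Q(F) = -12 - 2*F (Q(F) = (6 + F)*(-2) = -12 - 2*F)
((-54 - A) + 65)*Q(6) = ((-54 - 1*(-33)) + 65)*(-12 - 2*6) = ((-54 + 33) + 65)*(-12 - 12) = (-21 + 65)*(-24) = 44*(-24) = -1056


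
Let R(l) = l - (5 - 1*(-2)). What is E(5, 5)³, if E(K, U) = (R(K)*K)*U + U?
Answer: -91125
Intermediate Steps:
R(l) = -7 + l (R(l) = l - (5 + 2) = l - 1*7 = l - 7 = -7 + l)
E(K, U) = U + K*U*(-7 + K) (E(K, U) = ((-7 + K)*K)*U + U = (K*(-7 + K))*U + U = K*U*(-7 + K) + U = U + K*U*(-7 + K))
E(5, 5)³ = (5*(1 + 5*(-7 + 5)))³ = (5*(1 + 5*(-2)))³ = (5*(1 - 10))³ = (5*(-9))³ = (-45)³ = -91125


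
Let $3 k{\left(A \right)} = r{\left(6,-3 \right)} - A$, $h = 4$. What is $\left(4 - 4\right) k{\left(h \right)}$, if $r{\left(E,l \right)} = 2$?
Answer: $0$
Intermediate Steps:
$k{\left(A \right)} = \frac{2}{3} - \frac{A}{3}$ ($k{\left(A \right)} = \frac{2 - A}{3} = \frac{2}{3} - \frac{A}{3}$)
$\left(4 - 4\right) k{\left(h \right)} = \left(4 - 4\right) \left(\frac{2}{3} - \frac{4}{3}\right) = \left(4 + \left(-6 + 2\right)\right) \left(\frac{2}{3} - \frac{4}{3}\right) = \left(4 - 4\right) \left(- \frac{2}{3}\right) = 0 \left(- \frac{2}{3}\right) = 0$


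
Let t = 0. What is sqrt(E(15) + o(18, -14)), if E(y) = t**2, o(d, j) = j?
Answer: I*sqrt(14) ≈ 3.7417*I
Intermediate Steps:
E(y) = 0 (E(y) = 0**2 = 0)
sqrt(E(15) + o(18, -14)) = sqrt(0 - 14) = sqrt(-14) = I*sqrt(14)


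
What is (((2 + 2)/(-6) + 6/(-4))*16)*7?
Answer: -728/3 ≈ -242.67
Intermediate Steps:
(((2 + 2)/(-6) + 6/(-4))*16)*7 = ((4*(-⅙) + 6*(-¼))*16)*7 = ((-⅔ - 3/2)*16)*7 = -13/6*16*7 = -104/3*7 = -728/3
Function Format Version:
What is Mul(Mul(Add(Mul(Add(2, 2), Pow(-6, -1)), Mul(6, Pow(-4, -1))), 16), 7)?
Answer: Rational(-728, 3) ≈ -242.67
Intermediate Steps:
Mul(Mul(Add(Mul(Add(2, 2), Pow(-6, -1)), Mul(6, Pow(-4, -1))), 16), 7) = Mul(Mul(Add(Mul(4, Rational(-1, 6)), Mul(6, Rational(-1, 4))), 16), 7) = Mul(Mul(Add(Rational(-2, 3), Rational(-3, 2)), 16), 7) = Mul(Mul(Rational(-13, 6), 16), 7) = Mul(Rational(-104, 3), 7) = Rational(-728, 3)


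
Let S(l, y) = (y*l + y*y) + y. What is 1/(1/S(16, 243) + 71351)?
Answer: 63180/4507956181 ≈ 1.4015e-5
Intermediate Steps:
S(l, y) = y + y² + l*y (S(l, y) = (l*y + y²) + y = (y² + l*y) + y = y + y² + l*y)
1/(1/S(16, 243) + 71351) = 1/(1/(243*(1 + 16 + 243)) + 71351) = 1/(1/(243*260) + 71351) = 1/(1/63180 + 71351) = 1/(4507956181/63180) = 63180/4507956181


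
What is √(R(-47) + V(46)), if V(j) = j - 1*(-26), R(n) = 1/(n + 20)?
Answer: √5829/9 ≈ 8.4831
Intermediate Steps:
R(n) = 1/(20 + n)
V(j) = 26 + j (V(j) = j + 26 = 26 + j)
√(R(-47) + V(46)) = √(1/(20 - 47) + (26 + 46)) = √(1/(-27) + 72) = √(-1/27 + 72) = √(1943/27) = √5829/9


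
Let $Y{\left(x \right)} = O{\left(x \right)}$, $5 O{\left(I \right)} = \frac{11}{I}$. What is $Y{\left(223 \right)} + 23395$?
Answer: $\frac{26085436}{1115} \approx 23395.0$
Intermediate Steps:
$O{\left(I \right)} = \frac{11}{5 I}$ ($O{\left(I \right)} = \frac{11 \frac{1}{I}}{5} = \frac{11}{5 I}$)
$Y{\left(x \right)} = \frac{11}{5 x}$
$Y{\left(223 \right)} + 23395 = \frac{11}{5 \cdot 223} + 23395 = \frac{11}{5} \cdot \frac{1}{223} + 23395 = \frac{11}{1115} + 23395 = \frac{26085436}{1115}$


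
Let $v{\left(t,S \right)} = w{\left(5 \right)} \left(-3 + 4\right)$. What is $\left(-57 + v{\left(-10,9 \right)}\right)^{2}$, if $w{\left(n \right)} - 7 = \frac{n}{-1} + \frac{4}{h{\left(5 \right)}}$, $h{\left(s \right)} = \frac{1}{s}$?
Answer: $1225$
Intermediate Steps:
$w{\left(n \right)} = 27 - n$ ($w{\left(n \right)} = 7 + \left(\frac{n}{-1} + \frac{4}{\frac{1}{5}}\right) = 7 + \left(n \left(-1\right) + 4 \frac{1}{\frac{1}{5}}\right) = 7 - \left(-20 + n\right) = 27 - n$)
$v{\left(t,S \right)} = 22$ ($v{\left(t,S \right)} = \left(27 - 5\right) \left(-3 + 4\right) = \left(27 - 5\right) 1 = 22 \cdot 1 = 22$)
$\left(-57 + v{\left(-10,9 \right)}\right)^{2} = \left(-57 + 22\right)^{2} = \left(-35\right)^{2} = 1225$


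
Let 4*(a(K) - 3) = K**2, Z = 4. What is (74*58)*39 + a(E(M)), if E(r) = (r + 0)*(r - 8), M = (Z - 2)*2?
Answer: 167455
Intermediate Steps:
M = 4 (M = (4 - 2)*2 = 2*2 = 4)
E(r) = r*(-8 + r)
a(K) = 3 + K**2/4
(74*58)*39 + a(E(M)) = (74*58)*39 + (3 + (4*(-8 + 4))**2/4) = 4292*39 + (3 + (4*(-4))**2/4) = 167388 + (3 + (1/4)*(-16)**2) = 167388 + (3 + (1/4)*256) = 167388 + (3 + 64) = 167388 + 67 = 167455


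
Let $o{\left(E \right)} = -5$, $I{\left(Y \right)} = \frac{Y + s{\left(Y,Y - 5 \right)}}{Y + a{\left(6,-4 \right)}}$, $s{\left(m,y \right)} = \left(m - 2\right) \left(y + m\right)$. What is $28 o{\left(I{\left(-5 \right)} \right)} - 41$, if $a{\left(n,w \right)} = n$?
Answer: $-181$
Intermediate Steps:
$s{\left(m,y \right)} = \left(-2 + m\right) \left(m + y\right)$
$I{\left(Y \right)} = \frac{10 + Y^{2} - 3 Y + Y \left(-5 + Y\right)}{6 + Y}$ ($I{\left(Y \right)} = \frac{Y + \left(Y^{2} - 2 Y - 2 \left(Y - 5\right) + Y \left(Y - 5\right)\right)}{Y + 6} = \frac{Y + \left(Y^{2} - 2 Y - 2 \left(-5 + Y\right) + Y \left(-5 + Y\right)\right)}{6 + Y} = \frac{Y + \left(Y^{2} - 2 Y - \left(-10 + 2 Y\right) + Y \left(-5 + Y\right)\right)}{6 + Y} = \frac{Y + \left(10 + Y^{2} - 4 Y + Y \left(-5 + Y\right)\right)}{6 + Y} = \frac{10 + Y^{2} - 3 Y + Y \left(-5 + Y\right)}{6 + Y}$)
$28 o{\left(I{\left(-5 \right)} \right)} - 41 = 28 \left(-5\right) - 41 = -140 - 41 = -181$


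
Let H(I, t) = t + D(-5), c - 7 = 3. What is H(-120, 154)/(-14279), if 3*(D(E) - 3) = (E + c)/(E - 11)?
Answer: -7531/685392 ≈ -0.010988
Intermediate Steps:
c = 10 (c = 7 + 3 = 10)
D(E) = 3 + (10 + E)/(3*(-11 + E)) (D(E) = 3 + ((E + 10)/(E - 11))/3 = 3 + ((10 + E)/(-11 + E))/3 = 3 + (10 + E)/(3*(-11 + E)))
H(I, t) = 139/48 + t (H(I, t) = t + (-89 + 10*(-5))/(3*(-11 - 5)) = t + (⅓)*(-89 - 50)/(-16) = t + (⅓)*(-1/16)*(-139) = t + 139/48 = 139/48 + t)
H(-120, 154)/(-14279) = (139/48 + 154)/(-14279) = (7531/48)*(-1/14279) = -7531/685392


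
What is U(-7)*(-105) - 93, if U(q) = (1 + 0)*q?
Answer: 642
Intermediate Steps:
U(q) = q (U(q) = 1*q = q)
U(-7)*(-105) - 93 = -7*(-105) - 93 = 735 - 93 = 642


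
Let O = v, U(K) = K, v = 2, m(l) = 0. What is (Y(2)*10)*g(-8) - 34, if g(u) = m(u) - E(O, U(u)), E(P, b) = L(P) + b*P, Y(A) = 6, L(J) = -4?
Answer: 1166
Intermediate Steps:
O = 2
E(P, b) = -4 + P*b (E(P, b) = -4 + b*P = -4 + P*b)
g(u) = 4 - 2*u (g(u) = 0 - (-4 + 2*u) = 0 + (4 - 2*u) = 4 - 2*u)
(Y(2)*10)*g(-8) - 34 = (6*10)*(4 - 2*(-8)) - 34 = 60*(4 + 16) - 34 = 60*20 - 34 = 1200 - 34 = 1166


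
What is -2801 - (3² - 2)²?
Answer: -2850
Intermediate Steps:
-2801 - (3² - 2)² = -2801 - (9 - 2)² = -2801 - 1*7² = -2801 - 1*49 = -2801 - 49 = -2850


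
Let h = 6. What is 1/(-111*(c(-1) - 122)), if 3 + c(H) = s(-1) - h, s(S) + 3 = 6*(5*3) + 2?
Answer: 1/4662 ≈ 0.00021450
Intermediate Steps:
s(S) = 89 (s(S) = -3 + (6*(5*3) + 2) = -3 + (6*15 + 2) = -3 + (90 + 2) = -3 + 92 = 89)
c(H) = 80 (c(H) = -3 + (89 - 1*6) = -3 + (89 - 6) = -3 + 83 = 80)
1/(-111*(c(-1) - 122)) = 1/(-111*(80 - 122)) = 1/(-111*(-42)) = 1/4662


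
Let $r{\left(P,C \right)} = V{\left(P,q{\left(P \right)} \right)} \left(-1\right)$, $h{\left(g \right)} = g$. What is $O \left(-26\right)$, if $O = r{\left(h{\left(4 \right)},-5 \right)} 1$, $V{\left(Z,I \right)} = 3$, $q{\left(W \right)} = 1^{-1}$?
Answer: $78$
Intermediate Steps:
$q{\left(W \right)} = 1$
$r{\left(P,C \right)} = -3$ ($r{\left(P,C \right)} = 3 \left(-1\right) = -3$)
$O = -3$ ($O = \left(-3\right) 1 = -3$)
$O \left(-26\right) = \left(-3\right) \left(-26\right) = 78$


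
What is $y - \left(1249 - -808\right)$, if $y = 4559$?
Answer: $2502$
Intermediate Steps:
$y - \left(1249 - -808\right) = 4559 - \left(1249 - -808\right) = 4559 - \left(1249 + 808\right) = 4559 - 2057 = 2502$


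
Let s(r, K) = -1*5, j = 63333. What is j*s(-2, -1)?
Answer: -316665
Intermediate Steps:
s(r, K) = -5
j*s(-2, -1) = 63333*(-5) = -316665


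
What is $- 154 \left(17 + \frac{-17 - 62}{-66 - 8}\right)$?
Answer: $- \frac{102949}{37} \approx -2782.4$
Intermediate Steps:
$- 154 \left(17 + \frac{-17 - 62}{-66 - 8}\right) = - 154 \left(17 - \frac{79}{-74}\right) = - 154 \left(17 - - \frac{79}{74}\right) = - 154 \left(17 + \frac{79}{74}\right) = \left(-154\right) \frac{1337}{74} = - \frac{102949}{37}$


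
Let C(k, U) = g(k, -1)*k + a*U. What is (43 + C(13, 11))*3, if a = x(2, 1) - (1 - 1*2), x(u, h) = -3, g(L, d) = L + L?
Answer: 1077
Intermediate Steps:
g(L, d) = 2*L
a = -2 (a = -3 - (1 - 1*2) = -3 - (1 - 2) = -3 - 1*(-1) = -3 + 1 = -2)
C(k, U) = -2*U + 2*k² (C(k, U) = (2*k)*k - 2*U = 2*k² - 2*U = -2*U + 2*k²)
(43 + C(13, 11))*3 = (43 + (-2*11 + 2*13²))*3 = (43 + (-22 + 2*169))*3 = (43 + (-22 + 338))*3 = (43 + 316)*3 = 359*3 = 1077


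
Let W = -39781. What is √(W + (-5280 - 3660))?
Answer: I*√48721 ≈ 220.73*I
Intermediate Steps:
√(W + (-5280 - 3660)) = √(-39781 + (-5280 - 3660)) = √(-39781 - 8940) = √(-48721) = I*√48721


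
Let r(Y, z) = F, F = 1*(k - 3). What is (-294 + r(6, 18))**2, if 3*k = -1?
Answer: 795664/9 ≈ 88407.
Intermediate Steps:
k = -1/3 (k = (1/3)*(-1) = -1/3 ≈ -0.33333)
F = -10/3 (F = 1*(-1/3 - 3) = 1*(-10/3) = -10/3 ≈ -3.3333)
r(Y, z) = -10/3
(-294 + r(6, 18))**2 = (-294 - 10/3)**2 = (-892/3)**2 = 795664/9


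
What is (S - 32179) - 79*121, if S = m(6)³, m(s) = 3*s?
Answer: -35906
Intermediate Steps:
S = 5832 (S = (3*6)³ = 18³ = 5832)
(S - 32179) - 79*121 = (5832 - 32179) - 79*121 = -26347 - 9559 = -35906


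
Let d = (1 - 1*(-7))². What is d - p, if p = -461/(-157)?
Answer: 9587/157 ≈ 61.064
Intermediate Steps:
p = 461/157 (p = -461*(-1/157) = 461/157 ≈ 2.9363)
d = 64 (d = (1 + 7)² = 8² = 64)
d - p = 64 - 1*461/157 = 64 - 461/157 = 9587/157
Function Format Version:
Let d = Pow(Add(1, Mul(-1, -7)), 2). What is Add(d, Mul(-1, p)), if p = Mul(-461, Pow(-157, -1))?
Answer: Rational(9587, 157) ≈ 61.064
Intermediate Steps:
p = Rational(461, 157) (p = Mul(-461, Rational(-1, 157)) = Rational(461, 157) ≈ 2.9363)
d = 64 (d = Pow(Add(1, 7), 2) = Pow(8, 2) = 64)
Add(d, Mul(-1, p)) = Add(64, Mul(-1, Rational(461, 157))) = Add(64, Rational(-461, 157)) = Rational(9587, 157)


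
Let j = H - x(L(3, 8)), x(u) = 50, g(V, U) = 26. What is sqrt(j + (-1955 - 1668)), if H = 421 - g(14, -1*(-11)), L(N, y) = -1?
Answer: I*sqrt(3278) ≈ 57.254*I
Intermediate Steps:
H = 395 (H = 421 - 1*26 = 421 - 26 = 395)
j = 345 (j = 395 - 1*50 = 395 - 50 = 345)
sqrt(j + (-1955 - 1668)) = sqrt(345 + (-1955 - 1668)) = sqrt(345 - 3623) = sqrt(-3278) = I*sqrt(3278)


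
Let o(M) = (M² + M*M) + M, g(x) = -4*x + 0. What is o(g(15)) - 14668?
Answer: -7528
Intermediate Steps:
g(x) = -4*x
o(M) = M + 2*M² (o(M) = (M² + M²) + M = 2*M² + M = M + 2*M²)
o(g(15)) - 14668 = (-4*15)*(1 + 2*(-4*15)) - 14668 = -60*(1 + 2*(-60)) - 14668 = -60*(1 - 120) - 14668 = -60*(-119) - 14668 = 7140 - 14668 = -7528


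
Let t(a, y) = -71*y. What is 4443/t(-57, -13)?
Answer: 4443/923 ≈ 4.8137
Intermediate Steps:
4443/t(-57, -13) = 4443/((-71*(-13))) = 4443/923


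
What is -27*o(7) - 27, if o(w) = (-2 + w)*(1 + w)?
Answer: -1107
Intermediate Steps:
o(w) = (1 + w)*(-2 + w)
-27*o(7) - 27 = -27*(-2 + 7² - 1*7) - 27 = -27*(-2 + 49 - 7) - 27 = -27*40 - 27 = -1080 - 27 = -1107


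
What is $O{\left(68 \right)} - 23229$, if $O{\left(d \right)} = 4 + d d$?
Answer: $-18601$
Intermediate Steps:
$O{\left(d \right)} = 4 + d^{2}$
$O{\left(68 \right)} - 23229 = \left(4 + 68^{2}\right) - 23229 = \left(4 + 4624\right) - 23229 = 4628 - 23229 = -18601$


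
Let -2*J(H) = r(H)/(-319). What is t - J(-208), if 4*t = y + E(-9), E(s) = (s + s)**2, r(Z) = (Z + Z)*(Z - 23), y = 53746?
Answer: 775279/58 ≈ 13367.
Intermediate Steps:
r(Z) = 2*Z*(-23 + Z) (r(Z) = (2*Z)*(-23 + Z) = 2*Z*(-23 + Z))
E(s) = 4*s**2 (E(s) = (2*s)**2 = 4*s**2)
t = 27035/2 (t = (53746 + 4*(-9)**2)/4 = (53746 + 4*81)/4 = (53746 + 324)/4 = (1/4)*54070 = 27035/2 ≈ 13518.)
J(H) = H*(-23 + H)/319 (J(H) = -2*H*(-23 + H)/(2*(-319)) = -2*H*(-23 + H)*(-1)/(2*319) = -(-1)*H*(-23 + H)/319 = H*(-23 + H)/319)
t - J(-208) = 27035/2 - (-208)*(-23 - 208)/319 = 27035/2 - (-208)*(-231)/319 = 27035/2 - 1*4368/29 = 27035/2 - 4368/29 = 775279/58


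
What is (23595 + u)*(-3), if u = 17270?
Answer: -122595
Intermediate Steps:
(23595 + u)*(-3) = (23595 + 17270)*(-3) = 40865*(-3) = -122595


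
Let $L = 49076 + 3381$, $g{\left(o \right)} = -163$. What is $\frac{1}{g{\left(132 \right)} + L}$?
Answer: $\frac{1}{52294} \approx 1.9123 \cdot 10^{-5}$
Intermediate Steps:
$L = 52457$
$\frac{1}{g{\left(132 \right)} + L} = \frac{1}{-163 + 52457} = \frac{1}{52294}$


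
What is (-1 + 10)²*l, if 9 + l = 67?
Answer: 4698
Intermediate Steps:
l = 58 (l = -9 + 67 = 58)
(-1 + 10)²*l = (-1 + 10)²*58 = 9²*58 = 81*58 = 4698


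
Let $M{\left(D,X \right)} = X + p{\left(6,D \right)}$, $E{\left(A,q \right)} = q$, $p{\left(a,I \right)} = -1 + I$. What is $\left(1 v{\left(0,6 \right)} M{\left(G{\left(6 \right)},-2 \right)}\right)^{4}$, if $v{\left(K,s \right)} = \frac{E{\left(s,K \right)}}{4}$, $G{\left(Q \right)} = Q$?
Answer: $0$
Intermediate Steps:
$M{\left(D,X \right)} = -1 + D + X$ ($M{\left(D,X \right)} = X + \left(-1 + D\right) = -1 + D + X$)
$v{\left(K,s \right)} = \frac{K}{4}$
$\left(1 v{\left(0,6 \right)} M{\left(G{\left(6 \right)},-2 \right)}\right)^{4} = \left(1 \cdot \frac{1}{4} \cdot 0 \left(-1 + 6 - 2\right)\right)^{4} = \left(1 \cdot 0 \cdot 3\right)^{4} = \left(0 \cdot 3\right)^{4} = 0^{4} = 0$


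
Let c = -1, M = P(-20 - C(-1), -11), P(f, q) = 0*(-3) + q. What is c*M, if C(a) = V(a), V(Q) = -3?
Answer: 11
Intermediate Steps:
C(a) = -3
P(f, q) = q (P(f, q) = 0 + q = q)
M = -11
c*M = -1*(-11) = 11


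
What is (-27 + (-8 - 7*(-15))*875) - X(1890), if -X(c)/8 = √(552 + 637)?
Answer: 84848 + 8*√1189 ≈ 85124.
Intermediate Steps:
X(c) = -8*√1189 (X(c) = -8*√(552 + 637) = -8*√1189)
(-27 + (-8 - 7*(-15))*875) - X(1890) = (-27 + (-8 - 7*(-15))*875) - (-8)*√1189 = (-27 + (-8 + 105)*875) + 8*√1189 = (-27 + 97*875) + 8*√1189 = (-27 + 84875) + 8*√1189 = 84848 + 8*√1189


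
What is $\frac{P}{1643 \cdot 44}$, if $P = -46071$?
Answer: $- \frac{46071}{72292} \approx -0.63729$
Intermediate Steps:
$\frac{P}{1643 \cdot 44} = - \frac{46071}{1643 \cdot 44} = - \frac{46071}{72292}$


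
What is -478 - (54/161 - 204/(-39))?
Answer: -1012104/2093 ≈ -483.57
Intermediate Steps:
-478 - (54/161 - 204/(-39)) = -478 - (54*(1/161) - 204*(-1/39)) = -478 - (54/161 + 68/13) = -478 - 1*11650/2093 = -478 - 11650/2093 = -1012104/2093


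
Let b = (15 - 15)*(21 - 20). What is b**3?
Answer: 0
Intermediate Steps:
b = 0 (b = 0*1 = 0)
b**3 = 0**3 = 0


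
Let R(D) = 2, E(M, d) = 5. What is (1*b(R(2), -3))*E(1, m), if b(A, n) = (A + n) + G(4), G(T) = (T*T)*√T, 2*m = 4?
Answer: 155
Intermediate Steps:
m = 2 (m = (½)*4 = 2)
G(T) = T^(5/2) (G(T) = T²*√T = T^(5/2))
b(A, n) = 32 + A + n (b(A, n) = (A + n) + 4^(5/2) = (A + n) + 32 = 32 + A + n)
(1*b(R(2), -3))*E(1, m) = (1*(32 + 2 - 3))*5 = (1*31)*5 = 31*5 = 155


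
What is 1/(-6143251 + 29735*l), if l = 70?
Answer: -1/4061801 ≈ -2.4620e-7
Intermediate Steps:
1/(-6143251 + 29735*l) = 1/(-6143251 + 29735*70) = 1/(-6143251 + 2081450) = 1/(-4061801) = -1/4061801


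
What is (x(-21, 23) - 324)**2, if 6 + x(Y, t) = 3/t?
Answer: 57562569/529 ≈ 1.0881e+5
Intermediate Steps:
x(Y, t) = -6 + 3/t
(x(-21, 23) - 324)**2 = ((-6 + 3/23) - 324)**2 = (-135/23 - 324)**2 = (-7587/23)**2 = 57562569/529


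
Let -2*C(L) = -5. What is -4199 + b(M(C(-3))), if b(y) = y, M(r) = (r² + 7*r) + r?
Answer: -16691/4 ≈ -4172.8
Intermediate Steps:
C(L) = 5/2 (C(L) = -½*(-5) = 5/2)
M(r) = r² + 8*r
-4199 + b(M(C(-3))) = -4199 + 5*(8 + 5/2)/2 = -4199 + (5/2)*(21/2) = -4199 + 105/4 = -16691/4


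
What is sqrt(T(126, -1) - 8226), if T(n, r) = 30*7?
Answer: 4*I*sqrt(501) ≈ 89.532*I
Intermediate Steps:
T(n, r) = 210
sqrt(T(126, -1) - 8226) = sqrt(210 - 8226) = sqrt(-8016) = 4*I*sqrt(501)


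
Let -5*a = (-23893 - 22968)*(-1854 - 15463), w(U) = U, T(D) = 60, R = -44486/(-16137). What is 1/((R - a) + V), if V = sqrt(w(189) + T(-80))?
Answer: 12729804277429305/2066026741237523406717872 - 6510069225*sqrt(249)/171480219522714442757583376 ≈ 6.1615e-9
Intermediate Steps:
R = 44486/16137 (R = -44486*(-1/16137) = 44486/16137 ≈ 2.7568)
a = -811491937/5 (a = -(-23893 - 22968)*(-1854 - 15463)/5 = -(-46861)*(-17317)/5 = -1/5*811491937 = -811491937/5 ≈ -1.6230e+8)
V = sqrt(249) (V = sqrt(189 + 60) = sqrt(249) ≈ 15.780)
1/((R - a) + V) = 1/((44486/16137 - 1*(-811491937/5)) + sqrt(249)) = 1/((44486/16137 + 811491937/5) + sqrt(249)) = 1/(13095045609799/80685 + sqrt(249))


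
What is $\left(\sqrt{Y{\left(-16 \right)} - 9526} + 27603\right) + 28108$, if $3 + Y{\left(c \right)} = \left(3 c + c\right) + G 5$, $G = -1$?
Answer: $55711 + i \sqrt{9598} \approx 55711.0 + 97.969 i$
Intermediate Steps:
$Y{\left(c \right)} = -8 + 4 c$ ($Y{\left(c \right)} = -3 + \left(\left(3 c + c\right) - 5\right) = -3 + \left(4 c - 5\right) = -3 + \left(-5 + 4 c\right) = -8 + 4 c$)
$\left(\sqrt{Y{\left(-16 \right)} - 9526} + 27603\right) + 28108 = \left(\sqrt{\left(-8 + 4 \left(-16\right)\right) - 9526} + 27603\right) + 28108 = \left(\sqrt{\left(-8 - 64\right) - 9526} + 27603\right) + 28108 = \left(\sqrt{-72 - 9526} + 27603\right) + 28108 = \left(\sqrt{-9598} + 27603\right) + 28108 = \left(i \sqrt{9598} + 27603\right) + 28108 = \left(27603 + i \sqrt{9598}\right) + 28108 = 55711 + i \sqrt{9598}$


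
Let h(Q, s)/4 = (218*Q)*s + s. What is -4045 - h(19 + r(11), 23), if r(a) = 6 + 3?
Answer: -565705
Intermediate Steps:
r(a) = 9
h(Q, s) = 4*s + 872*Q*s (h(Q, s) = 4*((218*Q)*s + s) = 4*(218*Q*s + s) = 4*(s + 218*Q*s) = 4*s + 872*Q*s)
-4045 - h(19 + r(11), 23) = -4045 - 4*23*(1 + 218*(19 + 9)) = -4045 - 4*23*(1 + 218*28) = -4045 - 4*23*(1 + 6104) = -4045 - 4*23*6105 = -4045 - 1*561660 = -4045 - 561660 = -565705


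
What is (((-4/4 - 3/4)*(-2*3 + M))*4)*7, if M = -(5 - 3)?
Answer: 392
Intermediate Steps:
M = -2 (M = -1*2 = -2)
(((-4/4 - 3/4)*(-2*3 + M))*4)*7 = (((-4/4 - 3/4)*(-2*3 - 2))*4)*7 = (((-4*¼ - 3*¼)*(-6 - 2))*4)*7 = (((-1 - ¾)*(-8))*4)*7 = (-7/4*(-8)*4)*7 = (14*4)*7 = 56*7 = 392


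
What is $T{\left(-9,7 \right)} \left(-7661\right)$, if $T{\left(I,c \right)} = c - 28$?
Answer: $160881$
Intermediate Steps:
$T{\left(I,c \right)} = -28 + c$ ($T{\left(I,c \right)} = c - 28 = -28 + c$)
$T{\left(-9,7 \right)} \left(-7661\right) = \left(-28 + 7\right) \left(-7661\right) = \left(-21\right) \left(-7661\right) = 160881$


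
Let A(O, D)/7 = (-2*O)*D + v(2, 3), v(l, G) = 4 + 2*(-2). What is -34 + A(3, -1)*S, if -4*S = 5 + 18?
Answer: -551/2 ≈ -275.50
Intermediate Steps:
v(l, G) = 0 (v(l, G) = 4 - 4 = 0)
S = -23/4 (S = -(5 + 18)/4 = -1/4*23 = -23/4 ≈ -5.7500)
A(O, D) = -14*D*O (A(O, D) = 7*((-2*O)*D + 0) = 7*(-2*D*O + 0) = 7*(-2*D*O) = -14*D*O)
-34 + A(3, -1)*S = -34 - 14*(-1)*3*(-23/4) = -34 + 42*(-23/4) = -34 - 483/2 = -551/2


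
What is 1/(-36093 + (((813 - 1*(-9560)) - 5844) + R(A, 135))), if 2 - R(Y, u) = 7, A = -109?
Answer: -1/31569 ≈ -3.1677e-5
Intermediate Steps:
R(Y, u) = -5 (R(Y, u) = 2 - 1*7 = 2 - 7 = -5)
1/(-36093 + (((813 - 1*(-9560)) - 5844) + R(A, 135))) = 1/(-36093 + (((813 - 1*(-9560)) - 5844) - 5)) = 1/(-36093 + (((813 + 9560) - 5844) - 5)) = 1/(-36093 + ((10373 - 5844) - 5)) = 1/(-36093 + (4529 - 5)) = 1/(-36093 + 4524) = 1/(-31569) = -1/31569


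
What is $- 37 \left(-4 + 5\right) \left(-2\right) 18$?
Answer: $1332$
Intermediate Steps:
$- 37 \left(-4 + 5\right) \left(-2\right) 18 = - 37 \cdot 1 \left(-2\right) 18 = \left(-37\right) \left(-2\right) 18 = 74 \cdot 18 = 1332$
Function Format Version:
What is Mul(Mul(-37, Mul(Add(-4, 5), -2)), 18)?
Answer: 1332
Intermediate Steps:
Mul(Mul(-37, Mul(Add(-4, 5), -2)), 18) = Mul(Mul(-37, Mul(1, -2)), 18) = Mul(Mul(-37, -2), 18) = Mul(74, 18) = 1332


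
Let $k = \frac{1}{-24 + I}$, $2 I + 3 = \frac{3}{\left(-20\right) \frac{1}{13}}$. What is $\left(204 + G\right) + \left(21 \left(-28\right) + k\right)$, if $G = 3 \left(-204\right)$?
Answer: $- \frac{1054804}{1059} \approx -996.04$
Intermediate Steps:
$I = - \frac{99}{40}$ ($I = - \frac{3}{2} + \frac{3 \frac{1}{\left(-20\right) \frac{1}{13}}}{2} = - \frac{3}{2} + \frac{3 \frac{1}{- \frac{20}{13}}}{2} = - \frac{3}{2} + \frac{3 \left(- \frac{13}{20}\right)}{2} = - \frac{3}{2} + \frac{1}{2} \left(- \frac{39}{20}\right) = - \frac{3}{2} - \frac{39}{40} = - \frac{99}{40} \approx -2.475$)
$k = - \frac{40}{1059}$ ($k = \frac{1}{-24 - \frac{99}{40}} = \frac{1}{- \frac{1059}{40}} = - \frac{40}{1059} \approx -0.037771$)
$G = -612$
$\left(204 + G\right) + \left(21 \left(-28\right) + k\right) = \left(204 - 612\right) + \left(21 \left(-28\right) - \frac{40}{1059}\right) = -408 - \frac{622732}{1059} = - \frac{1054804}{1059}$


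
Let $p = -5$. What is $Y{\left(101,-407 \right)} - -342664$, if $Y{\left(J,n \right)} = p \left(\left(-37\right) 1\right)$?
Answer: $342849$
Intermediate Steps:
$Y{\left(J,n \right)} = 185$ ($Y{\left(J,n \right)} = - 5 \left(\left(-37\right) 1\right) = \left(-5\right) \left(-37\right) = 185$)
$Y{\left(101,-407 \right)} - -342664 = 185 - -342664 = 185 + 342664 = 342849$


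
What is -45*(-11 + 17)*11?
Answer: -2970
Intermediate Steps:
-45*(-11 + 17)*11 = -45*6*11 = -270*11 = -2970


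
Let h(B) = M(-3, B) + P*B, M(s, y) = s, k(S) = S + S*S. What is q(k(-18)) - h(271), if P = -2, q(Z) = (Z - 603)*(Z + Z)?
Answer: -181219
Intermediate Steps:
k(S) = S + S²
q(Z) = 2*Z*(-603 + Z) (q(Z) = (-603 + Z)*(2*Z) = 2*Z*(-603 + Z))
h(B) = -3 - 2*B
q(k(-18)) - h(271) = 2*(-18*(1 - 18))*(-603 - 18*(1 - 18)) - (-3 - 2*271) = 2*(-18*(-17))*(-603 - 18*(-17)) - (-3 - 542) = 2*306*(-603 + 306) - 1*(-545) = 2*306*(-297) + 545 = -181764 + 545 = -181219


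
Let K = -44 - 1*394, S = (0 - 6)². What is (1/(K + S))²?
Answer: 1/161604 ≈ 6.1880e-6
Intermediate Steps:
S = 36 (S = (-6)² = 36)
K = -438 (K = -44 - 394 = -438)
(1/(K + S))² = (1/(-438 + 36))² = (1/(-402))² = (-1/402)² = 1/161604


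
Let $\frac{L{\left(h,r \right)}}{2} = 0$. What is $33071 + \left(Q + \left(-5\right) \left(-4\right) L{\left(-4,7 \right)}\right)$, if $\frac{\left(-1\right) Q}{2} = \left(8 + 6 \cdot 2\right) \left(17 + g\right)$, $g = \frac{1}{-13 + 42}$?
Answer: $\frac{939299}{29} \approx 32390.0$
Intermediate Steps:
$L{\left(h,r \right)} = 0$ ($L{\left(h,r \right)} = 2 \cdot 0 = 0$)
$g = \frac{1}{29} \approx 0.034483$
$Q = - \frac{19760}{29}$ ($Q = - 2 \left(8 + 6 \cdot 2\right) \left(17 + \frac{1}{29}\right) = - 2 \left(8 + 12\right) \frac{494}{29} = - 2 \cdot 20 \cdot \frac{494}{29} = \left(-2\right) \frac{9880}{29} = - \frac{19760}{29} \approx -681.38$)
$33071 + \left(Q + \left(-5\right) \left(-4\right) L{\left(-4,7 \right)}\right) = 33071 - \left(\frac{19760}{29} - \left(-5\right) \left(-4\right) 0\right) = 33071 + \left(- \frac{19760}{29} + 20 \cdot 0\right) = 33071 + \left(- \frac{19760}{29} + 0\right) = 33071 - \frac{19760}{29} = \frac{939299}{29}$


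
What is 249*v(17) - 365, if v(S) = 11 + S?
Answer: 6607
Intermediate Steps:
249*v(17) - 365 = 249*(11 + 17) - 365 = 249*28 - 365 = 6972 - 365 = 6607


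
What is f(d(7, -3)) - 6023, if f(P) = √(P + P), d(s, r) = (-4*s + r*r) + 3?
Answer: -6023 + 4*I*√2 ≈ -6023.0 + 5.6569*I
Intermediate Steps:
d(s, r) = 3 + r² - 4*s (d(s, r) = (-4*s + r²) + 3 = (r² - 4*s) + 3 = 3 + r² - 4*s)
f(P) = √2*√P (f(P) = √(2*P) = √2*√P)
f(d(7, -3)) - 6023 = √2*√(3 + (-3)² - 4*7) - 6023 = √2*√(3 + 9 - 28) - 6023 = √2*√(-16) - 6023 = √2*(4*I) - 6023 = 4*I*√2 - 6023 = -6023 + 4*I*√2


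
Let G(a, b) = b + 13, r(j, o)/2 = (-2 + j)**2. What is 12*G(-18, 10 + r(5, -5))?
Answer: 492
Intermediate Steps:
r(j, o) = 2*(-2 + j)**2
G(a, b) = 13 + b
12*G(-18, 10 + r(5, -5)) = 12*(13 + (10 + 2*(-2 + 5)**2)) = 12*(13 + (10 + 2*3**2)) = 12*(13 + (10 + 2*9)) = 12*(13 + (10 + 18)) = 12*(13 + 28) = 12*41 = 492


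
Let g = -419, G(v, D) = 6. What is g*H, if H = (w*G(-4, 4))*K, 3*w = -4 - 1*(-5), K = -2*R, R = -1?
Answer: -1676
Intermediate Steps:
K = 2 (K = -2*(-1) = 2)
w = ⅓ (w = (-4 - 1*(-5))/3 = (-4 + 5)/3 = (⅓)*1 = ⅓ ≈ 0.33333)
H = 4 (H = ((⅓)*6)*2 = 2*2 = 4)
g*H = -419*4 = -1676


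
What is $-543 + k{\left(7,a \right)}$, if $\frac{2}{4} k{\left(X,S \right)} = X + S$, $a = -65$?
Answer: $-659$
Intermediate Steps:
$k{\left(X,S \right)} = 2 S + 2 X$ ($k{\left(X,S \right)} = 2 \left(X + S\right) = 2 \left(S + X\right) = 2 S + 2 X$)
$-543 + k{\left(7,a \right)} = -543 + \left(2 \left(-65\right) + 2 \cdot 7\right) = -543 + \left(-130 + 14\right) = -543 - 116 = -659$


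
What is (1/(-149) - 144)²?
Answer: 460402849/22201 ≈ 20738.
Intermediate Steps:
(1/(-149) - 144)² = (-1/149 - 144)² = (-21457/149)² = 460402849/22201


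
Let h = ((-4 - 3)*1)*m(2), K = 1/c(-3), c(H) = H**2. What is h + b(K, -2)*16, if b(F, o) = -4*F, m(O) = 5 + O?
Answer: -505/9 ≈ -56.111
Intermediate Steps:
K = 1/9 (K = 1/(-3)**2 = 1/9 ≈ 0.11111)
h = -49 (h = ((-4 - 3)*1)*(5 + 2) = -7*1*7 = -7*7 = -49)
h + b(K, -2)*16 = -49 - 4*1/9*16 = -49 - 4/9*16 = -49 - 64/9 = -505/9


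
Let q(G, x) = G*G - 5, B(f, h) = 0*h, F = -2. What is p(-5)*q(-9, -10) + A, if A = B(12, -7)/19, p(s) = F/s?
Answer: 152/5 ≈ 30.400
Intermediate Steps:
p(s) = -2/s
B(f, h) = 0
A = 0 (A = 0/19 = 0*(1/19) = 0)
q(G, x) = -5 + G² (q(G, x) = G² - 5 = -5 + G²)
p(-5)*q(-9, -10) + A = (-2/(-5))*(-5 + (-9)²) + 0 = (-2*(-⅕))*(-5 + 81) + 0 = (⅖)*76 + 0 = 152/5 + 0 = 152/5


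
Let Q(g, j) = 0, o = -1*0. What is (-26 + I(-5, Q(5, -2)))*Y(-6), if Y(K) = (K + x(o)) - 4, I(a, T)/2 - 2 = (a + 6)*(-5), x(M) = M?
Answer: 320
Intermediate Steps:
o = 0
I(a, T) = -56 - 10*a (I(a, T) = 4 + 2*((a + 6)*(-5)) = 4 + 2*((6 + a)*(-5)) = 4 + 2*(-30 - 5*a) = 4 + (-60 - 10*a) = -56 - 10*a)
Y(K) = -4 + K (Y(K) = (K + 0) - 4 = K - 4 = -4 + K)
(-26 + I(-5, Q(5, -2)))*Y(-6) = (-26 + (-56 - 10*(-5)))*(-4 - 6) = (-26 + (-56 + 50))*(-10) = (-26 - 6)*(-10) = -32*(-10) = 320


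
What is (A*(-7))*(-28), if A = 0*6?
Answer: 0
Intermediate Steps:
A = 0
(A*(-7))*(-28) = (0*(-7))*(-28) = 0*(-28) = 0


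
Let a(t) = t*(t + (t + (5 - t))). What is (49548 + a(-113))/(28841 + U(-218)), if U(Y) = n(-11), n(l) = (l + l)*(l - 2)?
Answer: 20584/9709 ≈ 2.1201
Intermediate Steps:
n(l) = 2*l*(-2 + l) (n(l) = (2*l)*(-2 + l) = 2*l*(-2 + l))
U(Y) = 286 (U(Y) = 2*(-11)*(-2 - 11) = 2*(-11)*(-13) = 286)
a(t) = t*(5 + t) (a(t) = t*(t + 5) = t*(5 + t))
(49548 + a(-113))/(28841 + U(-218)) = (49548 - 113*(5 - 113))/(28841 + 286) = (49548 - 113*(-108))/29127 = (49548 + 12204)*(1/29127) = 61752*(1/29127) = 20584/9709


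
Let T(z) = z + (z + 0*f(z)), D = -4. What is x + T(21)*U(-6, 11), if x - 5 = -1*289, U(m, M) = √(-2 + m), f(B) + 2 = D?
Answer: -284 + 84*I*√2 ≈ -284.0 + 118.79*I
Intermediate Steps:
f(B) = -6 (f(B) = -2 - 4 = -6)
x = -284 (x = 5 - 1*289 = 5 - 289 = -284)
T(z) = 2*z (T(z) = z + (z + 0*(-6)) = z + (z + 0) = z + z = 2*z)
x + T(21)*U(-6, 11) = -284 + (2*21)*√(-2 - 6) = -284 + 42*√(-8) = -284 + 42*(2*I*√2) = -284 + 84*I*√2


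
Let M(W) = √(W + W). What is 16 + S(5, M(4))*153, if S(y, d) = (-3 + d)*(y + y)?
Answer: -4574 + 3060*√2 ≈ -246.51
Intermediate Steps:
M(W) = √2*√W (M(W) = √(2*W) = √2*√W)
S(y, d) = 2*y*(-3 + d) (S(y, d) = (-3 + d)*(2*y) = 2*y*(-3 + d))
16 + S(5, M(4))*153 = 16 + (2*5*(-3 + √2*√4))*153 = 16 + (2*5*(-3 + √2*2))*153 = 16 + (2*5*(-3 + 2*√2))*153 = 16 + (-30 + 20*√2)*153 = 16 + (-4590 + 3060*√2) = -4574 + 3060*√2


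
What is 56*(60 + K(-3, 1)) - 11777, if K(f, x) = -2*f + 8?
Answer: -7633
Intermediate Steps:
K(f, x) = 8 - 2*f
56*(60 + K(-3, 1)) - 11777 = 56*(60 + (8 - 2*(-3))) - 11777 = 56*(60 + (8 + 6)) - 11777 = 56*(60 + 14) - 11777 = 56*74 - 11777 = 4144 - 11777 = -7633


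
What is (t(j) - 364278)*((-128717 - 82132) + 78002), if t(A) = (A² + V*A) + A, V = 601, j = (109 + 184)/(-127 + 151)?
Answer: 27300724727705/576 ≈ 4.7397e+10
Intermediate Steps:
j = 293/24 ≈ 12.208
t(A) = A² + 602*A (t(A) = (A² + 601*A) + A = A² + 602*A)
(t(j) - 364278)*((-128717 - 82132) + 78002) = (293*(602 + 293/24)/24 - 364278)*((-128717 - 82132) + 78002) = ((293/24)*(14741/24) - 364278)*(-210849 + 78002) = (4319113/576 - 364278)*(-132847) = -205505015/576*(-132847) = 27300724727705/576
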